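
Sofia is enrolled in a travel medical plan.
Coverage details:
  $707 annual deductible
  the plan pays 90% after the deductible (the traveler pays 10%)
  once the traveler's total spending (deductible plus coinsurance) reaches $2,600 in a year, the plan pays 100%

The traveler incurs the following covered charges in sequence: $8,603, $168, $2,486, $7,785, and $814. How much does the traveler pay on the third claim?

$248.60

Bill 1, $8,603: $707 finishes the deductible; $7,896 goes to coinsurance; 10% of $7,896 = $789.60. Cost to traveler: $1,496.60. OOP to date $1,496.60.
Bill 2, $168: deductible already satisfied, so traveler's share is 10% × $168 = $16.80. Traveler pays $16.80; OOP now $1,513.40.
Bill 3, $2,486: deductible met; 10% of $2,486 = $248.60. Cost to traveler: $248.60. OOP to date $1,762.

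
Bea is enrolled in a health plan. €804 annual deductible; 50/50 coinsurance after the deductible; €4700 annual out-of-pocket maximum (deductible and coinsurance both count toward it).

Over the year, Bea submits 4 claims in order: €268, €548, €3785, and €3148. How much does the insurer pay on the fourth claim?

Claim 1 — €268: fully absorbed by the deductible. Patient pays €268; OOP now €268. Plan pays €268 − €268 = €0.
Claim 2 — €548: €536 finishes the deductible; €12 goes to coinsurance; coinsurance €12 × 50% = €6. Patient owes €542 (running OOP €810). Insurer: €548 − €542 = €6.
Claim 3 — €3785: deductible already satisfied, so patient's share is 50% × €3785 = €1892.50. Cost to patient: €1892.50. OOP to date €2702.50. Plan pays €3785 − €1892.50 = €1892.50.
Claim 4 — €3148: deductible already satisfied, so patient's share is 50% × €3148 = €1574. Patient pays €1574; OOP now €4276.50. Plan pays €3148 − €1574 = €1574.

€1574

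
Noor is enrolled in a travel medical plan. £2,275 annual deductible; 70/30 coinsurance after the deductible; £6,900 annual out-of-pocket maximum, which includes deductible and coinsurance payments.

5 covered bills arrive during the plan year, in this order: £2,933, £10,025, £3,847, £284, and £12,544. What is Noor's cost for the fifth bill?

#1 (£2,933): £2,275 to deductible, leaving £658; coinsurance £658 × 30% = £197.40. Cost to traveler: £2,472.40. OOP to date £2,472.40.
#2 (£10,025): deductible met; 30% of £10,025 = £3,007.50. Cost to traveler: £3,007.50. OOP to date £5,479.90.
#3 (£3,847): deductible met; 30% of £3,847 = £1,154.10. Traveler pays £1,154.10; OOP now £6,634.
#4 (£284): deductible met; 30% of £284 = £85.20. Traveler pays £85.20; OOP now £6,719.20.
#5 (£12,544): deductible already satisfied, so traveler's share is 30% × £12,544 = £3,763.20. Adding that to £6,719.20 gives £10,482.40, past the £6,900 cap; traveler pays only £6,900 − £6,719.20 = £180.80.

£180.80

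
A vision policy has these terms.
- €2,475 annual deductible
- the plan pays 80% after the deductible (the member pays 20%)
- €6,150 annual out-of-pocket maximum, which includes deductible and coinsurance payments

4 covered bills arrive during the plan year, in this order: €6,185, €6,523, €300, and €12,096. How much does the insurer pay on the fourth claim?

€10,527.60

Claim 1 — €6,185: €2,475 to deductible, leaving €3,710; member's 20% is €742. Cost to member: €3,217. OOP to date €3,217. Insurer: €6,185 − €3,217 = €2,968.
Claim 2 — €6,523: 20% coinsurance on €6,523 = €1,304.60. Member owes €1,304.60 (running OOP €4,521.60). Insurer: €6,523 − €1,304.60 = €5,218.40.
Claim 3 — €300: deductible already satisfied, so member's share is 20% × €300 = €60. Member pays €60; OOP now €4,581.60. Insurer: €300 − €60 = €240.
Claim 4 — €12,096: 20% coinsurance on €12,096 = €2,419.20. Adding that to €4,581.60 gives €7,000.80, past the €6,150 cap; member pays only €6,150 − €4,581.60 = €1,568.40. Plan pays €12,096 − €1,568.40 = €10,527.60.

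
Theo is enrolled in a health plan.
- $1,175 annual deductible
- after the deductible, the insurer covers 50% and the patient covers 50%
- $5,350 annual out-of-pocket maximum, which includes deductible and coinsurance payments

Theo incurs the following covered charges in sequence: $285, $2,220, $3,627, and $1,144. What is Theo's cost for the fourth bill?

Bill 1, $285: all of it applies to the deductible. Patient owes $285 (running OOP $285).
Bill 2, $2,220: deductible takes $890, $1,330 remains; 50% of $1,330 = $665. Cost to patient: $1,555. OOP to date $1,840.
Bill 3, $3,627: deductible met; 50% of $3,627 = $1,813.50. Patient owes $1,813.50 (running OOP $3,653.50).
Bill 4, $1,144: 50% coinsurance on $1,144 = $572. Patient pays $572; OOP now $4,225.50.

$572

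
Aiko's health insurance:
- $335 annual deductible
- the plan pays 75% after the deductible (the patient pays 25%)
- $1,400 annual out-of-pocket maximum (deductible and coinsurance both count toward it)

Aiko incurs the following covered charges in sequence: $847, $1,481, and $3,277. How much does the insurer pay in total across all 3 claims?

$4,205

Bill 1, $847: $335 finishes the deductible; $512 goes to coinsurance; 25% of $512 = $128. Patient owes $463 (running OOP $463). Plan pays $847 − $463 = $384.
Bill 2, $1,481: deductible met; 25% of $1,481 = $370.25. Patient owes $370.25 (running OOP $833.25). Insurer: $1,481 − $370.25 = $1,110.75.
Bill 3, $3,277: deductible already satisfied, so patient's share is 25% × $3,277 = $819.25. Adding that to $833.25 gives $1,652.50, past the $1,400 cap; patient pays only $1,400 − $833.25 = $566.75. Plan pays $3,277 − $566.75 = $2,710.25.
Insurer total = bills − patient's total = $5,605 − $1,400 = $4,205.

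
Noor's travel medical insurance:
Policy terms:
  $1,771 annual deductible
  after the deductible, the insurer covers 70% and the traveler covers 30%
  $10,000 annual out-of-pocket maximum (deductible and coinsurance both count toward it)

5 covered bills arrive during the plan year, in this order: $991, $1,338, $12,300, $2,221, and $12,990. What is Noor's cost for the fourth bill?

$666.30

Bill 1, $991: all of it applies to the deductible. Cost to traveler: $991. OOP to date $991.
Bill 2, $1,338: deductible takes $780, $558 remains; coinsurance $558 × 30% = $167.40. Traveler pays $947.40; OOP now $1,938.40.
Bill 3, $12,300: deductible already satisfied, so traveler's share is 30% × $12,300 = $3,690. Cost to traveler: $3,690. OOP to date $5,628.40.
Bill 4, $2,221: deductible already satisfied, so traveler's share is 30% × $2,221 = $666.30. Traveler pays $666.30; OOP now $6,294.70.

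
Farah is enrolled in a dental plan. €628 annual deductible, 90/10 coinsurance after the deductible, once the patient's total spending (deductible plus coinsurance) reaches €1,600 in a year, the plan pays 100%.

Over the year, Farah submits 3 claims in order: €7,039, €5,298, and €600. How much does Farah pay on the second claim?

€330.90

Claim 1 — €7,039: deductible takes €628, €6,411 remains; 10% of €6,411 = €641.10. Patient owes €1,269.10 (running OOP €1,269.10).
Claim 2 — €5,298: 10% coinsurance on €5,298 = €529.80. Adding that to €1,269.10 gives €1,798.90, past the €1,600 cap; patient pays only €1,600 − €1,269.10 = €330.90.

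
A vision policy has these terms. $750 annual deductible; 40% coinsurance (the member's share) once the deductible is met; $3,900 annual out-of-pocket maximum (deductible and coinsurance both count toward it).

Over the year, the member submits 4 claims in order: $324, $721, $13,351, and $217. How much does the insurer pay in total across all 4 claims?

$10,713

Claim 1 — $324: fully absorbed by the deductible. Member pays $324; OOP now $324. Plan pays $324 − $324 = $0.
Claim 2 — $721: deductible takes $426, $295 remains; member's 40% is $118. Cost to member: $544. OOP to date $868. Insurer: $721 − $544 = $177.
Claim 3 — $13,351: deductible met; 40% of $13,351 = $5,340.40. Adding that to $868 gives $6,208.40, past the $3,900 cap; member pays only $3,900 − $868 = $3,032. Plan pays $13,351 − $3,032 = $10,319.
Claim 4 — $217: deductible already satisfied, so member's share is 40% × $217 = $86.80. Adding that to $3,900 gives $3,986.80, past the $3,900 cap; member pays only $3,900 − $3,900 = $0. Insurer: $217 − $0 = $217.
Insurer total = bills − member's total = $14,613 − $3,900 = $10,713.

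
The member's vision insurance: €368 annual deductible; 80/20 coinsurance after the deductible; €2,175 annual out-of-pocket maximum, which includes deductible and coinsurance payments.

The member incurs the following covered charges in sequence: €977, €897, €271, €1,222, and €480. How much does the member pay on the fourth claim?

Bill 1, €977: deductible takes €368, €609 remains; coinsurance €609 × 20% = €121.80. Member owes €489.80 (running OOP €489.80).
Bill 2, €897: deductible met; 20% of €897 = €179.40. Cost to member: €179.40. OOP to date €669.20.
Bill 3, €271: deductible already satisfied, so member's share is 20% × €271 = €54.20. Member owes €54.20 (running OOP €723.40).
Bill 4, €1,222: 20% coinsurance on €1,222 = €244.40. Cost to member: €244.40. OOP to date €967.80.

€244.40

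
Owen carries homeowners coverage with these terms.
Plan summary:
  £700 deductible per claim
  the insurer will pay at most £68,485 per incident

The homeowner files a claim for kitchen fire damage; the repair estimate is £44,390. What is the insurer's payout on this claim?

After the deductible, £44,390 − £700 = £43,690 remains.
£43,690 ≤ £68,485, so the limit doesn't bind; insurer pays £43,690.

£43,690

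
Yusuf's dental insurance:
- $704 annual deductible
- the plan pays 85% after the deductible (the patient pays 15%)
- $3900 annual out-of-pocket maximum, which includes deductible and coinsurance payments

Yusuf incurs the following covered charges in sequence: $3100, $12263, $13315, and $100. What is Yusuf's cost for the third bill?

Claim 1 — $3100: $704 finishes the deductible; $2396 goes to coinsurance; coinsurance $2396 × 15% = $359.40. Patient pays $1063.40; OOP now $1063.40.
Claim 2 — $12263: deductible already satisfied, so patient's share is 15% × $12263 = $1839.45. Patient pays $1839.45; OOP now $2902.85.
Claim 3 — $13315: deductible met; 15% of $13315 = $1997.25. OOP would hit $4900.10 > $3900, so the cap limits the patient to $3900 − $2902.85 = $997.15.

$997.15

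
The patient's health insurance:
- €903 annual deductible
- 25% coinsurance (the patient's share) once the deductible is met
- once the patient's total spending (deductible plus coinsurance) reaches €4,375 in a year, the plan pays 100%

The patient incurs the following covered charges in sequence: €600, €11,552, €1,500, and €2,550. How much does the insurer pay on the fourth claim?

Claim 1 — €600: entire amount goes to the deductible. Cost to patient: €600. OOP to date €600. Insurer: €600 − €600 = €0.
Claim 2 — €11,552: €303 to deductible, leaving €11,249; coinsurance €11,249 × 25% = €2,812.25. Cost to patient: €3,115.25. OOP to date €3,715.25. Insurer: €11,552 − €3,115.25 = €8,436.75.
Claim 3 — €1,500: deductible already satisfied, so patient's share is 25% × €1,500 = €375. Cost to patient: €375. OOP to date €4,090.25. Plan pays €1,500 − €375 = €1,125.
Claim 4 — €2,550: 25% coinsurance on €2,550 = €637.50. OOP would hit €4,727.75 > €4,375, so the cap limits the patient to €4,375 − €4,090.25 = €284.75. Plan pays €2,550 − €284.75 = €2,265.25.

€2,265.25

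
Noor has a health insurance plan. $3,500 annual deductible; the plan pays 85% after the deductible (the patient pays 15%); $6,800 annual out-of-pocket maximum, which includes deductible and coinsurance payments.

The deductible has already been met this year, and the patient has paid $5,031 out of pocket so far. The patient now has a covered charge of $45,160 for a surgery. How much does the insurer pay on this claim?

$43,391

The deductible is already satisfied, so the full bill goes to coinsurance.
Patient's 15% share of $45,160 is $6,774.
Year-to-date out-of-pocket would reach $5,031 + $6,774 = $11,805, above the $6,800 maximum, so the patient pays only $6,800 − $5,031 = $1,769.
Insurer pays the balance: $45,160 − $1,769 = $43,391.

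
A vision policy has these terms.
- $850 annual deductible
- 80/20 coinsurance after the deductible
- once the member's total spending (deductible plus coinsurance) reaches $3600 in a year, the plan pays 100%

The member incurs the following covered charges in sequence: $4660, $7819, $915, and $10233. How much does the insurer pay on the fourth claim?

$9991.80

Bill 1, $4660: deductible takes $850, $3810 remains; member's 20% is $762. Member pays $1612; OOP now $1612. Insurer: $4660 − $1612 = $3048.
Bill 2, $7819: deductible met; 20% of $7819 = $1563.80. Member owes $1563.80 (running OOP $3175.80). Insurer: $7819 − $1563.80 = $6255.20.
Bill 3, $915: deductible already satisfied, so member's share is 20% × $915 = $183. Member owes $183 (running OOP $3358.80). Insurer: $915 − $183 = $732.
Bill 4, $10233: deductible met; 20% of $10233 = $2046.60. Adding that to $3358.80 gives $5405.40, past the $3600 cap; member pays only $3600 − $3358.80 = $241.20. Insurer: $10233 − $241.20 = $9991.80.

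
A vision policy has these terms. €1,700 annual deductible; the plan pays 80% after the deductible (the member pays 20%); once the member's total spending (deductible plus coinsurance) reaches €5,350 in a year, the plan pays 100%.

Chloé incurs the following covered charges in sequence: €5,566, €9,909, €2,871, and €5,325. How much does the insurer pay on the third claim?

Claim 1 — €5,566: €1,700 to deductible, leaving €3,866; coinsurance €3,866 × 20% = €773.20. Member pays €2,473.20; OOP now €2,473.20. Plan pays €5,566 − €2,473.20 = €3,092.80.
Claim 2 — €9,909: deductible met; 20% of €9,909 = €1,981.80. Cost to member: €1,981.80. OOP to date €4,455. Insurer: €9,909 − €1,981.80 = €7,927.20.
Claim 3 — €2,871: 20% coinsurance on €2,871 = €574.20. Member owes €574.20 (running OOP €5,029.20). Plan pays €2,871 − €574.20 = €2,296.80.

€2,296.80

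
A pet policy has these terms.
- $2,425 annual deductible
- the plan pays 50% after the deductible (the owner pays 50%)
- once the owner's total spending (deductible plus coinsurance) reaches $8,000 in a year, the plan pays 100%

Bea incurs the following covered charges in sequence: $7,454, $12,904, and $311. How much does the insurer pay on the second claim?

$9,843.50

Claim 1 — $7,454: deductible takes $2,425, $5,029 remains; owner's 50% is $2,514.50. Cost to owner: $4,939.50. OOP to date $4,939.50. Plan pays $7,454 − $4,939.50 = $2,514.50.
Claim 2 — $12,904: deductible already satisfied, so owner's share is 50% × $12,904 = $6,452. That would push OOP to $11,391.50, over the $8,000 cap, so owner pays $8,000 − $4,939.50 = $3,060.50. Plan pays $12,904 − $3,060.50 = $9,843.50.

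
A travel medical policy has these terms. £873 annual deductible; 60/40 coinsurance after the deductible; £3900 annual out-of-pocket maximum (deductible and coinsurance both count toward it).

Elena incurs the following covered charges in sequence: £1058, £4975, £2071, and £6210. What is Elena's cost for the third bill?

£828.40

#1 (£1058): deductible takes £873, £185 remains; 40% of £185 = £74. Cost to traveler: £947. OOP to date £947.
#2 (£4975): deductible met; 40% of £4975 = £1990. Traveler owes £1990 (running OOP £2937).
#3 (£2071): deductible already satisfied, so traveler's share is 40% × £2071 = £828.40. Traveler owes £828.40 (running OOP £3765.40).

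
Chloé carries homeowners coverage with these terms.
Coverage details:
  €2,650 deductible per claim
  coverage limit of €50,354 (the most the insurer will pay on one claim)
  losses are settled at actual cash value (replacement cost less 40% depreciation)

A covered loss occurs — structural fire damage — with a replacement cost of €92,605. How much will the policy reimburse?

€50,354

Actual cash value after 40% depreciation: €92,605 × 60% = €55,563.
After the deductible, €55,563 − €2,650 = €52,913 remains.
The €50,354 per-incident cap binds; insurer pays €50,354.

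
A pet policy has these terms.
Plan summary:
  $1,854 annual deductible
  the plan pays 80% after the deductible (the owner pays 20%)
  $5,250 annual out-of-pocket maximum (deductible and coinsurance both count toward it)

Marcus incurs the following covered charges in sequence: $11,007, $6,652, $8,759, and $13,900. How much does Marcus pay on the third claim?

$235

Bill 1, $11,007: deductible takes $1,854, $9,153 remains; 20% of $9,153 = $1,830.60. Owner owes $3,684.60 (running OOP $3,684.60).
Bill 2, $6,652: deductible met; 20% of $6,652 = $1,330.40. Cost to owner: $1,330.40. OOP to date $5,015.
Bill 3, $8,759: deductible met; 20% of $8,759 = $1,751.80. OOP would hit $6,766.80 > $5,250, so the cap limits the owner to $5,250 − $5,015 = $235.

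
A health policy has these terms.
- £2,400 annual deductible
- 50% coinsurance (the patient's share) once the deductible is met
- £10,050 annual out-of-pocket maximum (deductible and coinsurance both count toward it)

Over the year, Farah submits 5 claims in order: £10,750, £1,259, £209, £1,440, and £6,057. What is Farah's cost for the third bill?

£104.50

Claim 1 — £10,750: £2,400 finishes the deductible; £8,350 goes to coinsurance; 50% of £8,350 = £4,175. Patient pays £6,575; OOP now £6,575.
Claim 2 — £1,259: deductible already satisfied, so patient's share is 50% × £1,259 = £629.50. Patient owes £629.50 (running OOP £7,204.50).
Claim 3 — £209: 50% coinsurance on £209 = £104.50. Patient owes £104.50 (running OOP £7,309).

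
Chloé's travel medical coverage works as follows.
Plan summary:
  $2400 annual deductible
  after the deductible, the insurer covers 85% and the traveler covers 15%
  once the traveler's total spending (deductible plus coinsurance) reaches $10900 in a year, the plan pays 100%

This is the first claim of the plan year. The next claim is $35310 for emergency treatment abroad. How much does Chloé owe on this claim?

$7336.50

Deductible not yet touched, so the first $2400 of the bill goes to the deductible.
The remaining $32910 (= $35310 − $2400) moves to coinsurance.
Traveler's 15% share of $32910 is $4936.50.
So the traveler owes $2400 + $4936.50 = $7336.50 before any cap.
Year-to-date out-of-pocket becomes $0 + $7336.50 = $7336.50, still under the $10900 maximum, so no cap applies.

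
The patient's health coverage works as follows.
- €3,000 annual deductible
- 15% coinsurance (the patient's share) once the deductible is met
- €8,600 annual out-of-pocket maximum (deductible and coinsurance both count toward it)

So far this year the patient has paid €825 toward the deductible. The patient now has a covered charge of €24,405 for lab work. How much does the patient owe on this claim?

Remaining deductible: €3,000 − €825 = €2,175.
That leaves €24,405 − €2,175 = €22,230 for coinsurance.
15% of €22,230 = €3,334.50 falls to the patient.
So the patient owes €2,175 + €3,334.50 = €5,509.50 before any cap.
Year-to-date out-of-pocket becomes €825 + €5,509.50 = €6,334.50, still under the €8,600 maximum, so no cap applies.

€5,509.50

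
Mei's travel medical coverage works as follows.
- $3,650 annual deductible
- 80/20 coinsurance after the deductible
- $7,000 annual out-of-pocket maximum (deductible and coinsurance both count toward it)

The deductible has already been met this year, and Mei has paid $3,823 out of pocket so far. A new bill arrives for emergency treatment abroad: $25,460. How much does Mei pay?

$3,177

With the deductible met, the entire $25,460 is subject to coinsurance.
20% of $25,460 = $5,092 falls to the traveler.
Adding $5,092 to the $3,823 already spent would give $8,915, which exceeds the $7,000 cap; the traveler pays just $7,000 − $3,823 = $3,177.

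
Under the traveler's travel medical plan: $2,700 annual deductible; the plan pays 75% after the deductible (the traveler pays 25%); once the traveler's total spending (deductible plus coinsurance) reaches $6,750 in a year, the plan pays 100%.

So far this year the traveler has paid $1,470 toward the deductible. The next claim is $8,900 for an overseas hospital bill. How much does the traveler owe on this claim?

Remaining deductible: $2,700 − $1,470 = $1,230.
The remaining $7,670 (= $8,900 − $1,230) moves to coinsurance.
25% of $7,670 = $1,917.50 falls to the traveler.
So the traveler owes $1,230 + $1,917.50 = $3,147.50 before any cap.
Year-to-date out-of-pocket becomes $1,470 + $3,147.50 = $4,617.50, still under the $6,750 maximum, so no cap applies.

$3,147.50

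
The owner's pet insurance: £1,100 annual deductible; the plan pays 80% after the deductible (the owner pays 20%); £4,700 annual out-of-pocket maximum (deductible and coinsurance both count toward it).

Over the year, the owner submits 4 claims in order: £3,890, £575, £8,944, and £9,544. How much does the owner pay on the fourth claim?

Claim 1 (£3,890): £1,100 finishes the deductible; £2,790 goes to coinsurance; owner's 20% is £558. Owner pays £1,658; OOP now £1,658.
Claim 2 (£575): 20% coinsurance on £575 = £115. Owner pays £115; OOP now £1,773.
Claim 3 (£8,944): 20% coinsurance on £8,944 = £1,788.80. Cost to owner: £1,788.80. OOP to date £3,561.80.
Claim 4 (£9,544): deductible already satisfied, so owner's share is 20% × £9,544 = £1,908.80. OOP would hit £5,470.60 > £4,700, so the cap limits the owner to £4,700 − £3,561.80 = £1,138.20.

£1,138.20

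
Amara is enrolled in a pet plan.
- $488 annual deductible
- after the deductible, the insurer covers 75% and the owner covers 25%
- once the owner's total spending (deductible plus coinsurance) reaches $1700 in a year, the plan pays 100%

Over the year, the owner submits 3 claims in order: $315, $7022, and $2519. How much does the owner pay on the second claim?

$1385

Claim 1 — $315: entire amount goes to the deductible. Owner pays $315; OOP now $315.
Claim 2 — $7022: $173 to deductible, leaving $6849; 25% of $6849 = $1712.25. Deductible plus coinsurance: $173 + $1712.25 = $1885.25. Adding that to $315 gives $2200.25, past the $1700 cap; owner pays only $1700 − $315 = $1385.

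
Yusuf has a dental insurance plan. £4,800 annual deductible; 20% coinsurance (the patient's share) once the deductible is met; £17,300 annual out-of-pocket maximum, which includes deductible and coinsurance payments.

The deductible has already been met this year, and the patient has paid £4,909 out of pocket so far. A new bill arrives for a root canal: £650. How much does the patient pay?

£130

With the deductible met, the entire £650 is subject to coinsurance.
20% of £650 = £130 falls to the patient.
Year-to-date out-of-pocket becomes £4,909 + £130 = £5,039, still under the £17,300 maximum, so no cap applies.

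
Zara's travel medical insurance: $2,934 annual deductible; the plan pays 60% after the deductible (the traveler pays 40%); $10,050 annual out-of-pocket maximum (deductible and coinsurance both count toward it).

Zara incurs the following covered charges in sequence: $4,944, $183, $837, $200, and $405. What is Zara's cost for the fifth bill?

$162

#1 ($4,944): $2,934 finishes the deductible; $2,010 goes to coinsurance; traveler's 40% is $804. Traveler pays $3,738; OOP now $3,738.
#2 ($183): deductible met; 40% of $183 = $73.20. Cost to traveler: $73.20. OOP to date $3,811.20.
#3 ($837): deductible met; 40% of $837 = $334.80. Cost to traveler: $334.80. OOP to date $4,146.
#4 ($200): deductible met; 40% of $200 = $80. Traveler owes $80 (running OOP $4,226).
#5 ($405): deductible met; 40% of $405 = $162. Cost to traveler: $162. OOP to date $4,388.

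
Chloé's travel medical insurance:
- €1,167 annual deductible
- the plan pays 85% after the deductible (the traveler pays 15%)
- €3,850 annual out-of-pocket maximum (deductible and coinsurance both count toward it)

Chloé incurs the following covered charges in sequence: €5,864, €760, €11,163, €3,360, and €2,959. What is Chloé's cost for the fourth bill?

#1 (€5,864): €1,167 finishes the deductible; €4,697 goes to coinsurance; 15% of €4,697 = €704.55. Traveler owes €1,871.55 (running OOP €1,871.55).
#2 (€760): 15% coinsurance on €760 = €114. Cost to traveler: €114. OOP to date €1,985.55.
#3 (€11,163): 15% coinsurance on €11,163 = €1,674.45. Traveler owes €1,674.45 (running OOP €3,660).
#4 (€3,360): deductible already satisfied, so traveler's share is 15% × €3,360 = €504. OOP would hit €4,164 > €3,850, so the cap limits the traveler to €3,850 − €3,660 = €190.

€190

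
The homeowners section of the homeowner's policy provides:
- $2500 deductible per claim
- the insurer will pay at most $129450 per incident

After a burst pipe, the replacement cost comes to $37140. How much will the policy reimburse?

Less the $2500 deductible: $37140 − $2500 = $34640.
That's under the $129450 cap, so the insurer reimburses the full $34640.

$34640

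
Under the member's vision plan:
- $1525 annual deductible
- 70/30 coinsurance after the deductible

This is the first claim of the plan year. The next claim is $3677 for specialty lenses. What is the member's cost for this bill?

The full $1525 deductible is still open; $1525 of this bill applies to it.
That leaves $3677 − $1525 = $2152 for coinsurance.
Coinsurance: $2152 × 30% = $645.60.
Member responsibility: $1525 + $645.60 = $2170.60.

$2170.60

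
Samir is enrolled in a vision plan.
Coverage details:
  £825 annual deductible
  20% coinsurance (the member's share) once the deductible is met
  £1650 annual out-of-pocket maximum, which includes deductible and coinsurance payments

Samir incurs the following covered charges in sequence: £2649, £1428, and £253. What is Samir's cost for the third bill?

£50.60

Claim 1 — £2649: £825 finishes the deductible; £1824 goes to coinsurance; 20% of £1824 = £364.80. Member pays £1189.80; OOP now £1189.80.
Claim 2 — £1428: 20% coinsurance on £1428 = £285.60. Member pays £285.60; OOP now £1475.40.
Claim 3 — £253: deductible already satisfied, so member's share is 20% × £253 = £50.60. Cost to member: £50.60. OOP to date £1526.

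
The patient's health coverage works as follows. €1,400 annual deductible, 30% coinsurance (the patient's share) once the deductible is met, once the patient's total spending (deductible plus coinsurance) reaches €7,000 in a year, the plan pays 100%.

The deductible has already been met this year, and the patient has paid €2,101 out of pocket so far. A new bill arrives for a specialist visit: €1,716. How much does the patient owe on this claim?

The deductible is already satisfied, so the full bill goes to coinsurance.
Coinsurance: €1,716 × 30% = €514.80.
Year-to-date out-of-pocket becomes €2,101 + €514.80 = €2,615.80, still under the €7,000 maximum, so no cap applies.

€514.80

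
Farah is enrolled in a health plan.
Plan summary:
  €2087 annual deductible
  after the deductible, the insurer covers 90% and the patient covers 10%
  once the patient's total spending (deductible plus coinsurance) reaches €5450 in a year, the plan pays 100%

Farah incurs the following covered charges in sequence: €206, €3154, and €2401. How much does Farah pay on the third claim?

Bill 1, €206: fully absorbed by the deductible. Patient pays €206; OOP now €206.
Bill 2, €3154: €1881 finishes the deductible; €1273 goes to coinsurance; patient's 10% is €127.30. Patient owes €2008.30 (running OOP €2214.30).
Bill 3, €2401: deductible met; 10% of €2401 = €240.10. Patient pays €240.10; OOP now €2454.40.

€240.10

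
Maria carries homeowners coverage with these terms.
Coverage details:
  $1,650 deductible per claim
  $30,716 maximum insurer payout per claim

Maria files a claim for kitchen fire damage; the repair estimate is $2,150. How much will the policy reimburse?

After the deductible, $2,150 − $1,650 = $500 remains.
That's under the $30,716 cap, so the insurer reimburses the full $500.

$500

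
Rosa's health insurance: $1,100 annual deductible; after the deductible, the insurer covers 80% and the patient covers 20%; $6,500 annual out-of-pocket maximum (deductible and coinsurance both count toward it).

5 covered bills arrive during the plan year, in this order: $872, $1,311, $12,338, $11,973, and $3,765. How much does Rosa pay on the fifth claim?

$321.20

Claim 1 ($872): fully absorbed by the deductible. Patient pays $872; OOP now $872.
Claim 2 ($1,311): $228 to deductible, leaving $1,083; 20% of $1,083 = $216.60. Patient pays $444.60; OOP now $1,316.60.
Claim 3 ($12,338): deductible met; 20% of $12,338 = $2,467.60. Patient pays $2,467.60; OOP now $3,784.20.
Claim 4 ($11,973): deductible met; 20% of $11,973 = $2,394.60. Patient pays $2,394.60; OOP now $6,178.80.
Claim 5 ($3,765): deductible met; 20% of $3,765 = $753. OOP would hit $6,931.80 > $6,500, so the cap limits the patient to $6,500 − $6,178.80 = $321.20.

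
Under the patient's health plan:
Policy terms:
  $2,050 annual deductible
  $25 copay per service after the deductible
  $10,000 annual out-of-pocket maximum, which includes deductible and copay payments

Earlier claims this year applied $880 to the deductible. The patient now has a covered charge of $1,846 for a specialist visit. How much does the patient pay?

Deductible still to meet: $2,050 − $880 = $1,170.
After the $1,170 deductible portion, $1,846 − $1,170 = $676 is subject to the copay.
Copay on this service: $25.
So the patient owes $1,170 + $25 = $1,195 before any cap.
Total out-of-pocket so far would be $880 + $1,195 = $2,075, below the $10,000 cap — no reduction.

$1,195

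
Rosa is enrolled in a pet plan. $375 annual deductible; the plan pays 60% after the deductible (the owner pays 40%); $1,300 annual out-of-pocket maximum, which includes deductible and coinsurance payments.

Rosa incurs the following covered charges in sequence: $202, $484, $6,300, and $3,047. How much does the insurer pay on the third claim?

Claim 1 ($202): fully absorbed by the deductible. Cost to owner: $202. OOP to date $202. Insurer: $202 − $202 = $0.
Claim 2 ($484): $173 to deductible, leaving $311; coinsurance $311 × 40% = $124.40. Owner owes $297.40 (running OOP $499.40). Plan pays $484 − $297.40 = $186.60.
Claim 3 ($6,300): deductible met; 40% of $6,300 = $2,520. That would push OOP to $3,019.40, over the $1,300 cap, so owner pays $1,300 − $499.40 = $800.60. Insurer: $6,300 − $800.60 = $5,499.40.

$5,499.40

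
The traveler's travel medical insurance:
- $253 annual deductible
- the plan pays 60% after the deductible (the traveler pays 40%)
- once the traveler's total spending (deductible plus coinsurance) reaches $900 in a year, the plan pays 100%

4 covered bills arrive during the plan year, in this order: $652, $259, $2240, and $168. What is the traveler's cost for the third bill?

$383.80

#1 ($652): deductible takes $253, $399 remains; traveler's 40% is $159.60. Traveler owes $412.60 (running OOP $412.60).
#2 ($259): deductible already satisfied, so traveler's share is 40% × $259 = $103.60. Traveler pays $103.60; OOP now $516.20.
#3 ($2240): 40% coinsurance on $2240 = $896. That would push OOP to $1412.20, over the $900 cap, so traveler pays $900 − $516.20 = $383.80.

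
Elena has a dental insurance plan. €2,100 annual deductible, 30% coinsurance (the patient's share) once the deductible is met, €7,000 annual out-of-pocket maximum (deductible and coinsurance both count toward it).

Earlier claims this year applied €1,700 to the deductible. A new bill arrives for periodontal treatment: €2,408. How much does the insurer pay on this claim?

€1,405.60

Remaining deductible: €2,100 − €1,700 = €400.
That leaves €2,408 − €400 = €2,008 for coinsurance.
30% of €2,008 = €602.40 falls to the patient.
Patient responsibility before any cap: €400 + €602.40 = €1,002.40.
Year-to-date out-of-pocket becomes €1,700 + €1,002.40 = €2,702.40, still under the €7,000 maximum, so no cap applies.
The plan picks up €2,408 − €1,002.40 = €1,405.60.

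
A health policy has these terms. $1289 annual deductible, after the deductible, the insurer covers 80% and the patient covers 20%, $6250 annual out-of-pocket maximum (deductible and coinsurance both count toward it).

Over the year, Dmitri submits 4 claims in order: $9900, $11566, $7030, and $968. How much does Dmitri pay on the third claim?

$925.60

Claim 1 ($9900): deductible takes $1289, $8611 remains; 20% of $8611 = $1722.20. Patient pays $3011.20; OOP now $3011.20.
Claim 2 ($11566): deductible met; 20% of $11566 = $2313.20. Patient owes $2313.20 (running OOP $5324.40).
Claim 3 ($7030): deductible already satisfied, so patient's share is 20% × $7030 = $1406. Adding that to $5324.40 gives $6730.40, past the $6250 cap; patient pays only $6250 − $5324.40 = $925.60.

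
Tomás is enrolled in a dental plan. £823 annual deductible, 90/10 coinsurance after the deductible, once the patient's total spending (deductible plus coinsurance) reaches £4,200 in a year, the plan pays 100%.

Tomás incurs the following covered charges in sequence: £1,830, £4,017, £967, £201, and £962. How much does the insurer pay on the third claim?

#1 (£1,830): £823 to deductible, leaving £1,007; patient's 10% is £100.70. Cost to patient: £923.70. OOP to date £923.70. Insurer: £1,830 − £923.70 = £906.30.
#2 (£4,017): deductible already satisfied, so patient's share is 10% × £4,017 = £401.70. Patient owes £401.70 (running OOP £1,325.40). Plan pays £4,017 − £401.70 = £3,615.30.
#3 (£967): deductible met; 10% of £967 = £96.70. Patient owes £96.70 (running OOP £1,422.10). Plan pays £967 − £96.70 = £870.30.

£870.30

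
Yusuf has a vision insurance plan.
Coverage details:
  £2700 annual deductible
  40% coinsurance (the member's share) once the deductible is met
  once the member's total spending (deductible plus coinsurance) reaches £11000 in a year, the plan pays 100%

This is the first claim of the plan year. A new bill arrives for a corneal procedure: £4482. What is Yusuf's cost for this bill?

£3412.80

Deductible not yet touched, so the first £2700 of the bill goes to the deductible.
That leaves £4482 − £2700 = £1782 for coinsurance.
Member's 40% share of £1782 is £712.80.
That puts the member's cost at £2700 + £712.80 = £3412.80 before any cap.
Total out-of-pocket so far would be £0 + £3412.80 = £3412.80, below the £11000 cap — no reduction.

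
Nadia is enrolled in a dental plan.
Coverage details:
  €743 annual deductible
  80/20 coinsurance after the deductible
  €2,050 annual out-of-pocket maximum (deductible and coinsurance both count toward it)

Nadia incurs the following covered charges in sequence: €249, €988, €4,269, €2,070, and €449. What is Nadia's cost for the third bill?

#1 (€249): entire amount goes to the deductible. Cost to patient: €249. OOP to date €249.
#2 (€988): €494 to deductible, leaving €494; coinsurance €494 × 20% = €98.80. Cost to patient: €592.80. OOP to date €841.80.
#3 (€4,269): deductible met; 20% of €4,269 = €853.80. Patient pays €853.80; OOP now €1,695.60.

€853.80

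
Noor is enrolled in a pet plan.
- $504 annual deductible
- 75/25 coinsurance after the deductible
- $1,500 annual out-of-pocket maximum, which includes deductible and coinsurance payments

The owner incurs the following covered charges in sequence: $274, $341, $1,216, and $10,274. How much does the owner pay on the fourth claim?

Bill 1, $274: all of it applies to the deductible. Cost to owner: $274. OOP to date $274.
Bill 2, $341: $230 finishes the deductible; $111 goes to coinsurance; 25% of $111 = $27.75. Cost to owner: $257.75. OOP to date $531.75.
Bill 3, $1,216: deductible met; 25% of $1,216 = $304. Owner pays $304; OOP now $835.75.
Bill 4, $10,274: deductible met; 25% of $10,274 = $2,568.50. Adding that to $835.75 gives $3,404.25, past the $1,500 cap; owner pays only $1,500 − $835.75 = $664.25.

$664.25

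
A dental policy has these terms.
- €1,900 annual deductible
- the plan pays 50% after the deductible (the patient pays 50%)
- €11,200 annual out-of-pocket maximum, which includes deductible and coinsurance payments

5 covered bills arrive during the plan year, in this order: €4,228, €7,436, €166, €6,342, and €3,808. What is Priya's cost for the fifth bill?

€1,164

#1 (€4,228): deductible takes €1,900, €2,328 remains; patient's 50% is €1,164. Patient pays €3,064; OOP now €3,064.
#2 (€7,436): deductible already satisfied, so patient's share is 50% × €7,436 = €3,718. Patient pays €3,718; OOP now €6,782.
#3 (€166): 50% coinsurance on €166 = €83. Patient pays €83; OOP now €6,865.
#4 (€6,342): deductible met; 50% of €6,342 = €3,171. Cost to patient: €3,171. OOP to date €10,036.
#5 (€3,808): deductible met; 50% of €3,808 = €1,904. OOP would hit €11,940 > €11,200, so the cap limits the patient to €11,200 − €10,036 = €1,164.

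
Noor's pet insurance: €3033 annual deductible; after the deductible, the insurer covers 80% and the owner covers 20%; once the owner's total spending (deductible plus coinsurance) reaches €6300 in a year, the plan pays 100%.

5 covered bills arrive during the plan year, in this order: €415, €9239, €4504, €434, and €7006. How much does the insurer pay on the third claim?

Claim 1 — €415: entire amount goes to the deductible. Owner pays €415; OOP now €415. Plan pays €415 − €415 = €0.
Claim 2 — €9239: €2618 to deductible, leaving €6621; owner's 20% is €1324.20. Owner owes €3942.20 (running OOP €4357.20). Plan pays €9239 − €3942.20 = €5296.80.
Claim 3 — €4504: deductible met; 20% of €4504 = €900.80. Owner pays €900.80; OOP now €5258. Plan pays €4504 − €900.80 = €3603.20.

€3603.20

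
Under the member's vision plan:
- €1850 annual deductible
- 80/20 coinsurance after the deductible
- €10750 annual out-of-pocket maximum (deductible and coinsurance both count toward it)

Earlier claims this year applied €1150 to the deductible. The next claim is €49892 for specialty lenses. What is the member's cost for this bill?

Deductible still to meet: €1850 − €1150 = €700.
That leaves €49892 − €700 = €49192 for coinsurance.
Member's 20% share of €49192 is €9838.40.
That puts the member's cost at €700 + €9838.40 = €10538.40 before any cap.
Year-to-date out-of-pocket would reach €1150 + €10538.40 = €11688.40, above the €10750 maximum, so the member pays only €10750 − €1150 = €9600.

€9600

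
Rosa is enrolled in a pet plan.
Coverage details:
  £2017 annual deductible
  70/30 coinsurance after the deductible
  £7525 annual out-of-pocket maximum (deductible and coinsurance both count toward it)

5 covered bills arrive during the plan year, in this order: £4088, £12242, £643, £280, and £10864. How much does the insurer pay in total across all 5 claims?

£20592

Bill 1, £4088: £2017 to deductible, leaving £2071; coinsurance £2071 × 30% = £621.30. Owner pays £2638.30; OOP now £2638.30. Plan pays £4088 − £2638.30 = £1449.70.
Bill 2, £12242: deductible met; 30% of £12242 = £3672.60. Owner pays £3672.60; OOP now £6310.90. Plan pays £12242 − £3672.60 = £8569.40.
Bill 3, £643: deductible already satisfied, so owner's share is 30% × £643 = £192.90. Owner owes £192.90 (running OOP £6503.80). Insurer: £643 − £192.90 = £450.10.
Bill 4, £280: deductible met; 30% of £280 = £84. Cost to owner: £84. OOP to date £6587.80. Plan pays £280 − £84 = £196.
Bill 5, £10864: deductible met; 30% of £10864 = £3259.20. OOP would hit £9847 > £7525, so the cap limits the owner to £7525 − £6587.80 = £937.20. Insurer: £10864 − £937.20 = £9926.80.
Insurer total: £1449.70 + £8569.40 + £450.10 + £196 + £9926.80 = £20592.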